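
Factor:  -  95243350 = - 2^1*5^2*17^1*89^1*1259^1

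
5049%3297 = 1752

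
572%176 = 44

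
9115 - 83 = 9032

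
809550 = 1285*630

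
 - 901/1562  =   - 901/1562 = - 0.58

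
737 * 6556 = 4831772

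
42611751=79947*533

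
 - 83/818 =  - 1 + 735/818 = - 0.10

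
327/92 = 3 + 51/92=3.55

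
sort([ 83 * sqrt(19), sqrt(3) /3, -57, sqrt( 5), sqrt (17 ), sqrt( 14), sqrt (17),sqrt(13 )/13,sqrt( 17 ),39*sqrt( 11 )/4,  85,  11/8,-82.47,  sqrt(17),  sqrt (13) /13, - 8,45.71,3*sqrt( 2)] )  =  [ - 82.47,-57, -8,sqrt( 13)/13,sqrt(13 ) /13,sqrt( 3)/3, 11/8,sqrt (5),sqrt ( 14),sqrt(17 ), sqrt(17 ),sqrt(17 ),sqrt(17),3*sqrt( 2)  ,  39 * sqrt( 11)/4,45.71,85, 83*sqrt( 19)] 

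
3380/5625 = 676/1125=   0.60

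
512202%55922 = 8904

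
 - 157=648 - 805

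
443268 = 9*49252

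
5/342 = 5/342 = 0.01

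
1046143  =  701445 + 344698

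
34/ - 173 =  - 34/173 = -0.20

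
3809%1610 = 589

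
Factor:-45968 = -2^4*13^2*17^1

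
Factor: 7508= 2^2*1877^1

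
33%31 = 2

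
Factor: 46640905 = 5^1* 37^1*61^1*4133^1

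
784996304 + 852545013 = 1637541317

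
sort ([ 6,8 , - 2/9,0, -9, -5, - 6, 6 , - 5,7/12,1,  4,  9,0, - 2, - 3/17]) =[-9,-6, - 5,-5, - 2, - 2/9, - 3/17, 0,0,7/12,  1,4,6,6,8,9]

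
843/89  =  843/89  =  9.47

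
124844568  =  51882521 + 72962047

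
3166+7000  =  10166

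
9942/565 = 9942/565 = 17.60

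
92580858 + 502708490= 595289348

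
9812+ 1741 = 11553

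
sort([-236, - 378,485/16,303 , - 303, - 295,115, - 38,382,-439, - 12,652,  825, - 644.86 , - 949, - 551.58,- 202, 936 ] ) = [ - 949, -644.86,-551.58,- 439, - 378, - 303,-295, - 236, - 202, - 38, - 12,  485/16,115,303,382, 652,825,  936]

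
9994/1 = 9994=9994.00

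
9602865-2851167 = 6751698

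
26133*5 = 130665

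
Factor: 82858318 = 2^1 * 37^1*1119707^1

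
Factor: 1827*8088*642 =2^4 * 3^4*7^1 * 29^1*107^1*337^1 = 9486690192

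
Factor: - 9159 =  - 3^1*43^1*71^1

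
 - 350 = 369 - 719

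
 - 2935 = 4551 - 7486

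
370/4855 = 74/971 = 0.08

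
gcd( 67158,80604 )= 18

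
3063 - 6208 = -3145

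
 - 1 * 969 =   -  969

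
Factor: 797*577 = 459869=577^1*797^1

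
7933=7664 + 269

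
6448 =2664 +3784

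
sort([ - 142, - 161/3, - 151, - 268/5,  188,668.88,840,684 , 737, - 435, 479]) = [ - 435, - 151, - 142, - 161/3, - 268/5, 188,479, 668.88, 684,737 , 840 ] 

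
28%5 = 3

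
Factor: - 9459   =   - 3^2 * 1051^1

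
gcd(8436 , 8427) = 3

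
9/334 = 9/334 = 0.03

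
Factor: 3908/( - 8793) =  -2^2*3^( - 2)=- 4/9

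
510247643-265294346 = 244953297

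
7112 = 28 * 254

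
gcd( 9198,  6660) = 18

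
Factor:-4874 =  - 2^1*2437^1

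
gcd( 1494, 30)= 6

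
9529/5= 1905  +  4/5 = 1905.80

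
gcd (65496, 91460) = 4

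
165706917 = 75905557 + 89801360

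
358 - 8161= - 7803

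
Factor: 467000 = 2^3*5^3*467^1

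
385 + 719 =1104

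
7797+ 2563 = 10360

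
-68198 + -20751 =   -  88949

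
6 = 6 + 0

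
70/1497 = 70/1497 = 0.05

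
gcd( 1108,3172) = 4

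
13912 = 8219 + 5693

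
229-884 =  - 655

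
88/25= 88/25 = 3.52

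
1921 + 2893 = 4814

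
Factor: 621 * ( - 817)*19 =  - 9639783 = - 3^3*19^2*23^1*43^1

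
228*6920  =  1577760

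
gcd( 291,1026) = 3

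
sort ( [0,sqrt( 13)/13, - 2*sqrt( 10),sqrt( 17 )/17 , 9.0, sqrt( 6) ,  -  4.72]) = [ - 2*sqrt( 10 ) , - 4.72,0 , sqrt( 17)/17,sqrt ( 13)/13,sqrt (6), 9.0 ]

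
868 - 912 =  - 44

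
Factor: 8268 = 2^2*3^1*13^1*53^1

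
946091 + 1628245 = 2574336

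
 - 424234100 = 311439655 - 735673755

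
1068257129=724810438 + 343446691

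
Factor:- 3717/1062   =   - 7/2 = -2^(  -  1)*7^1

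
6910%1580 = 590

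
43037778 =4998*8611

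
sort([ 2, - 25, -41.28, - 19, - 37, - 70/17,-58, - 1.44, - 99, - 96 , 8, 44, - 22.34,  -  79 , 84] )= [-99, -96,  -  79, - 58,-41.28, - 37, - 25,-22.34, - 19,  -  70/17, - 1.44, 2 , 8,  44,  84 ]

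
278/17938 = 139/8969 = 0.02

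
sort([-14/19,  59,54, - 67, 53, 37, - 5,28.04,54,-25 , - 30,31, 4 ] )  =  [ - 67, - 30, - 25 , - 5, - 14/19, 4,28.04, 31, 37, 53, 54, 54,59 ]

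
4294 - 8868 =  - 4574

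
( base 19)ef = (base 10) 281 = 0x119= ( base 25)b6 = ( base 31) 92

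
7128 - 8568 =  - 1440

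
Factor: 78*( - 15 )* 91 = - 106470 = -2^1* 3^2  *  5^1*7^1*13^2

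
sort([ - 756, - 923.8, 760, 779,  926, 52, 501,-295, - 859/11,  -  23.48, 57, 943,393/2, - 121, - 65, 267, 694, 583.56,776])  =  [ - 923.8,-756, - 295, -121, - 859/11,  -  65, - 23.48 , 52, 57, 393/2,267, 501, 583.56, 694, 760, 776 , 779, 926,943 ] 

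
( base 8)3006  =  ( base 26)278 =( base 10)1542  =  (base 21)3a9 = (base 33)1do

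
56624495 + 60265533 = 116890028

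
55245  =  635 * 87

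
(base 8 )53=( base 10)43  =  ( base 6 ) 111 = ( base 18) 27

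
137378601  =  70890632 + 66487969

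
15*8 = 120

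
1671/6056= 1671/6056= 0.28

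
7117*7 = 49819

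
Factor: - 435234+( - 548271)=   -  983505 = -  3^1 * 5^1*173^1 * 379^1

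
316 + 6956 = 7272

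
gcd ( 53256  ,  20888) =56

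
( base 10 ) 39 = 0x27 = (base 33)16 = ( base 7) 54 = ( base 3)1110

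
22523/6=22523/6 = 3753.83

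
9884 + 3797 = 13681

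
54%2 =0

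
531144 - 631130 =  - 99986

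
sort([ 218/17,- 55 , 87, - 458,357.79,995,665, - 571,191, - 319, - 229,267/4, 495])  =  [ - 571,  -  458,  -  319, - 229, - 55, 218/17,267/4,  87, 191,357.79, 495,665,995]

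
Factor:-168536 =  -2^3 *21067^1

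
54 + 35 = 89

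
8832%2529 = 1245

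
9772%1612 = 100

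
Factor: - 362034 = - 2^1 * 3^2*20113^1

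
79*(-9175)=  - 724825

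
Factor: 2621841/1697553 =3^ (- 1)*11^( - 1)*13^( - 1)*61^1*1319^( - 1)*14327^1 = 873947/565851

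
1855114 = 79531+1775583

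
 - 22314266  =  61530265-83844531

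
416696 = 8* 52087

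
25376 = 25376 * 1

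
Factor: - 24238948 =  - 2^2 * 6059737^1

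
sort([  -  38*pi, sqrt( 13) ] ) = [ - 38 * pi  ,  sqrt(13)]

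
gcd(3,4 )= 1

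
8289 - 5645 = 2644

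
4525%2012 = 501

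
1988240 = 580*3428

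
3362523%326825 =94273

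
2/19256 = 1/9628  =  0.00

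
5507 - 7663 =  - 2156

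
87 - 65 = 22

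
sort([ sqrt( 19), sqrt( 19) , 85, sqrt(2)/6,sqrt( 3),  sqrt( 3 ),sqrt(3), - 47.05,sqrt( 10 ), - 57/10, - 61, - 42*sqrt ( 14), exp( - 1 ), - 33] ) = [ -42*sqrt( 14), - 61,-47.05, - 33, - 57/10,  sqrt( 2)/6,exp( - 1),sqrt( 3 ), sqrt( 3), sqrt(3) , sqrt( 10),sqrt( 19), sqrt( 19),85]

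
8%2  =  0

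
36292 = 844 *43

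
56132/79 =710 + 42/79 = 710.53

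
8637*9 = 77733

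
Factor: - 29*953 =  - 27637 = - 29^1*953^1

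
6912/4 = 1728  =  1728.00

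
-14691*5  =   - 73455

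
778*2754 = 2142612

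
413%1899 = 413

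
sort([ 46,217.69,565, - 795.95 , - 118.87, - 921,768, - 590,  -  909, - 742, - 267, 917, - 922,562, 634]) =[- 922, - 921, - 909, - 795.95,-742, - 590, - 267 , - 118.87,46,217.69,  562,  565,634,768, 917]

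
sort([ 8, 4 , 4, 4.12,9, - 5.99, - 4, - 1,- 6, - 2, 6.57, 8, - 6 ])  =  [ - 6, - 6,-5.99, - 4, - 2, - 1, 4,4,4.12,6.57,8,8, 9 ]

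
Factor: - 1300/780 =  - 3^ ( - 1 )*5^1= - 5/3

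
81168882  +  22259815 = 103428697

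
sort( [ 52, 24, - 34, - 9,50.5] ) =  [ - 34, - 9,24,50.5,52]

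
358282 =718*499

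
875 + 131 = 1006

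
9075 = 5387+3688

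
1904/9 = 1904/9 = 211.56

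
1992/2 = 996 =996.00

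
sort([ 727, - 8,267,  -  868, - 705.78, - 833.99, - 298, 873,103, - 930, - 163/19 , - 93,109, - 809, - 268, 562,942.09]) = [ - 930,-868,- 833.99, - 809, - 705.78, - 298,  -  268, - 93,- 163/19,  -  8, 103,109, 267,562,727, 873,942.09 ]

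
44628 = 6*7438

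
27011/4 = 27011/4 = 6752.75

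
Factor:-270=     -  2^1*3^3*5^1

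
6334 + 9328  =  15662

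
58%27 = 4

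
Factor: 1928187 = 3^2 *214243^1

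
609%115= 34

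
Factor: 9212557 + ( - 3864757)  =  2^3*3^2*5^2*2971^1 = 5347800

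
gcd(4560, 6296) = 8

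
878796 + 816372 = 1695168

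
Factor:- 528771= - 3^1*43^1*4099^1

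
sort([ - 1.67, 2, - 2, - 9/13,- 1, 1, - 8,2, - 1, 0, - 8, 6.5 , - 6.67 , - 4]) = [ - 8, - 8, - 6.67, - 4, -2,-1.67, - 1, - 1 , - 9/13, 0, 1,2, 2, 6.5]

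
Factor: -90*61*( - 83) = 2^1*3^2* 5^1*61^1*83^1 =455670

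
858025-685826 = 172199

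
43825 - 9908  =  33917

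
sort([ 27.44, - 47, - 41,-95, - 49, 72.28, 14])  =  [ - 95, - 49,-47, - 41, 14,27.44, 72.28] 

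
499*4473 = 2232027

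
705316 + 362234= 1067550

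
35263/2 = 17631+ 1/2=17631.50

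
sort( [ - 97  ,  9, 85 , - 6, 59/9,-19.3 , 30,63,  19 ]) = [ - 97,  -  19.3, - 6, 59/9,9, 19, 30,63, 85]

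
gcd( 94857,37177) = 7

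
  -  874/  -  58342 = 437/29171 = 0.01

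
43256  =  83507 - 40251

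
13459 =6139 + 7320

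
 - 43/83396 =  - 43/83396 = -0.00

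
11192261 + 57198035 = 68390296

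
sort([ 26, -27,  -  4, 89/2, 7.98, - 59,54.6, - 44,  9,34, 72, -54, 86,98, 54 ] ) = [ - 59,  -  54, - 44 ,-27,-4,7.98, 9,  26, 34, 89/2 , 54,54.6,72, 86,98]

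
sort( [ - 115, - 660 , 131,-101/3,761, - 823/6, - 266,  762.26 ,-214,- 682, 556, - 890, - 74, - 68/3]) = [  -  890, - 682, - 660, - 266, - 214, - 823/6, -115,  -  74, - 101/3, - 68/3,131, 556, 761, 762.26]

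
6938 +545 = 7483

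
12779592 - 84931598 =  - 72152006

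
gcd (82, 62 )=2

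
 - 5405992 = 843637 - 6249629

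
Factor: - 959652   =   - 2^2*3^2  *19^1*23^1*61^1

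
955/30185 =191/6037 = 0.03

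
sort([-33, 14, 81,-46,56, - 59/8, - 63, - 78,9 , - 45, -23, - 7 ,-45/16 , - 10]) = [-78 ,-63 , - 46, - 45,-33,-23,  -  10,-59/8,  -  7, - 45/16  ,  9,14, 56,81]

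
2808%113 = 96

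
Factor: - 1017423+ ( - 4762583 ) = - 5780006 = - 2^1*2890003^1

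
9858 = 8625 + 1233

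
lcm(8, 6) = 24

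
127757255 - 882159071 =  - 754401816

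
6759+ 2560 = 9319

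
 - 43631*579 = -25262349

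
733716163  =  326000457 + 407715706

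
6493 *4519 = 29341867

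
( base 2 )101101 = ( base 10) 45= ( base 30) 1f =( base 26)1J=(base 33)1C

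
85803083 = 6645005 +79158078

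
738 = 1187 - 449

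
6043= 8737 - 2694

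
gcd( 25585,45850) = 35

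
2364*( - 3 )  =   - 7092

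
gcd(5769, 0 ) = 5769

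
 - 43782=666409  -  710191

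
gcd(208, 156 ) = 52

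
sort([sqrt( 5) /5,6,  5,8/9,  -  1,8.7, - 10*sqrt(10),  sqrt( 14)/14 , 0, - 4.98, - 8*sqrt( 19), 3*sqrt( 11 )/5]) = [ - 8*sqrt(19), - 10 * sqrt(10), - 4.98, - 1, 0 , sqrt ( 14) /14,sqrt(5 )/5,8/9 , 3*sqrt(11)/5, 5,  6, 8.7 ]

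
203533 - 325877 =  - 122344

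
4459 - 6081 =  - 1622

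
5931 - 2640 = 3291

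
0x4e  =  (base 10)78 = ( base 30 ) 2I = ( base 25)33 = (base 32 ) 2E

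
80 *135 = 10800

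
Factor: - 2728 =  - 2^3* 11^1*31^1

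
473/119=473/119  =  3.97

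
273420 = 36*7595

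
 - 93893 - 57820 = - 151713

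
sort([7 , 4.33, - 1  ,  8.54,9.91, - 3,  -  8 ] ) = [ - 8,- 3, - 1,4.33,7, 8.54,  9.91]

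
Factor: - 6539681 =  - 6539681^1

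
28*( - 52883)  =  -1480724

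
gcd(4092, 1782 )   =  66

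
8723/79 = 110 + 33/79 = 110.42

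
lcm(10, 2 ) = 10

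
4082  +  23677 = 27759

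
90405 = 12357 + 78048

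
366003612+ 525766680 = 891770292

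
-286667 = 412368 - 699035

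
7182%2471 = 2240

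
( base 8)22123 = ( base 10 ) 9299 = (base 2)10010001010011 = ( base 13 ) 4304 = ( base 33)8HQ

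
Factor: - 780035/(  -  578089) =5^1*293^(  -  1)*1973^( - 1) * 156007^1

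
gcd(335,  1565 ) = 5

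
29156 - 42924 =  - 13768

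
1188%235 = 13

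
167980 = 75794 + 92186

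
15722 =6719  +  9003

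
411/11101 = 411/11101 = 0.04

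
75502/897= 75502/897 = 84.17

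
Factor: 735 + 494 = 1229^1 = 1229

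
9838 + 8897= 18735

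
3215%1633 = 1582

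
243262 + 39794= 283056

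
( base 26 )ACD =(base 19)10bh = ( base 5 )211320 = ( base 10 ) 7085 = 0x1BAD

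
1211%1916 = 1211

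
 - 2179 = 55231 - 57410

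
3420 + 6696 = 10116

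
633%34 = 21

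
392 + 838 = 1230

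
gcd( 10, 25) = 5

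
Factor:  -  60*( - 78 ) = 2^3*3^2*5^1*13^1 = 4680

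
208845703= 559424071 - 350578368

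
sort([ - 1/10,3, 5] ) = [ - 1/10,  3,5]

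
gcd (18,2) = 2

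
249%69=42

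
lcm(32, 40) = 160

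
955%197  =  167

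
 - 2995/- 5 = 599 + 0/1 = 599.00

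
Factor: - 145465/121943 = - 5^1*47^1*197^(-1 )= - 235/197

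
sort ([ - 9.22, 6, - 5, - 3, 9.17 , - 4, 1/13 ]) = [ - 9.22, - 5, - 4, - 3, 1/13, 6 , 9.17 ]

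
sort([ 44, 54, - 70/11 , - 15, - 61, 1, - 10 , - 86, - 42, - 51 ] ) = [ - 86, - 61, - 51 , - 42,-15, - 10, - 70/11,1, 44, 54 ] 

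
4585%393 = 262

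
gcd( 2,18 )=2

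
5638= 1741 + 3897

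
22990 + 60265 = 83255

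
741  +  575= 1316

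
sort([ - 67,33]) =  [ - 67,33] 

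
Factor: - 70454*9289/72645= - 654447206/72645=- 2^1*3^(-1)*5^( - 1)*7^1*29^(  -  1)*167^( - 1) * 1327^1*35227^1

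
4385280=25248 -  - 4360032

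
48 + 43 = 91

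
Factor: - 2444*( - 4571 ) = 2^2*7^1*13^1* 47^1*653^1 = 11171524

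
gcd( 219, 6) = 3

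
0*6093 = 0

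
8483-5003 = 3480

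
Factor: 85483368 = 2^3*3^2 * 31^1*38299^1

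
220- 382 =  - 162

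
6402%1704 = 1290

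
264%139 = 125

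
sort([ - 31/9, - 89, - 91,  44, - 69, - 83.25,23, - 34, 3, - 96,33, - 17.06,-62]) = [ - 96, - 91, - 89,-83.25, -69, - 62 , - 34,- 17.06,-31/9,3 , 23,  33, 44 ]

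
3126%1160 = 806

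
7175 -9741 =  - 2566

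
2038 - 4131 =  - 2093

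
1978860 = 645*3068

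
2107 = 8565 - 6458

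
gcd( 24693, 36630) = 3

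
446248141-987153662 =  -540905521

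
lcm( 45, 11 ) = 495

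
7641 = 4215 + 3426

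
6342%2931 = 480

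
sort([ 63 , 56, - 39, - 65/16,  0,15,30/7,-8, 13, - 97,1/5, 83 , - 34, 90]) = [ - 97,-39 ,-34, - 8, - 65/16, 0,  1/5 , 30/7, 13, 15,56, 63,83, 90 ] 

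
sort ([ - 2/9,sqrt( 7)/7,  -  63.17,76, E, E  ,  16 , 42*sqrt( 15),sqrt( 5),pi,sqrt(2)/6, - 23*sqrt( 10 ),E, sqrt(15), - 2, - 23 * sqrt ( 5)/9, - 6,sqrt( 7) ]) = [- 23*sqrt( 10), - 63.17, - 6, - 23*sqrt (5 )/9, - 2, - 2/9, sqrt (2)/6, sqrt(7 ) /7,sqrt( 5),sqrt( 7), E,E,  E,pi,sqrt(15 ),16, 76,  42 *sqrt ( 15)]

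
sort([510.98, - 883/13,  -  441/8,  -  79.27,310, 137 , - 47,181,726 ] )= [ - 79.27, - 883/13 , - 441/8, - 47, 137,181,310,510.98,726] 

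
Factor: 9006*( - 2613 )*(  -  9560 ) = 2^4* 3^2  *5^1 * 13^1*19^1*67^1 * 79^1*239^1 = 224972401680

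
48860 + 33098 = 81958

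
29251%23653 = 5598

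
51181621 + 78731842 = 129913463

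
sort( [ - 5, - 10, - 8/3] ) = [ - 10,  -  5, -8/3] 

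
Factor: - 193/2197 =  - 13^(-3)*193^1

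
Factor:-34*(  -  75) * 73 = 186150 = 2^1*3^1*5^2*17^1*73^1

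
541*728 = 393848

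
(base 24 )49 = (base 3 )10220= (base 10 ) 105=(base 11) 96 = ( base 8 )151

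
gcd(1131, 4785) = 87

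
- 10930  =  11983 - 22913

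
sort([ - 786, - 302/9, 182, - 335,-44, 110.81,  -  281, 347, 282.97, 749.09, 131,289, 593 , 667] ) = [ - 786, - 335, - 281, - 44, - 302/9, 110.81, 131  ,  182 , 282.97, 289,347, 593, 667 , 749.09 ] 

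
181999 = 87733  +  94266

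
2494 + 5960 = 8454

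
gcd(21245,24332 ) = 7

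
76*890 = 67640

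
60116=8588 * 7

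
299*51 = 15249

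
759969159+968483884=1728453043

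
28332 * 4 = 113328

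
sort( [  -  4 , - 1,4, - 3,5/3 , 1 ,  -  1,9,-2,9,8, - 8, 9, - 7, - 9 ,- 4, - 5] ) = [ - 9, - 8, - 7,-5, - 4, - 4 ,  -  3 , - 2, - 1, - 1, 1, 5/3  ,  4 , 8,9,9 , 9] 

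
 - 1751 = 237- 1988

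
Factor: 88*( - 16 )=- 2^7*11^1 = -1408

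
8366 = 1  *8366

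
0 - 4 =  - 4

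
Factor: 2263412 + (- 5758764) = -3495352=- 2^3*7^1 *62417^1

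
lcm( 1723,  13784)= 13784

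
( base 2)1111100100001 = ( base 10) 7969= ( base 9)11834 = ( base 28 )A4H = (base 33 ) 7ag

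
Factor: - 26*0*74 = 0^1 = 0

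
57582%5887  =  4599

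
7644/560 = 273/20= 13.65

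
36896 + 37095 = 73991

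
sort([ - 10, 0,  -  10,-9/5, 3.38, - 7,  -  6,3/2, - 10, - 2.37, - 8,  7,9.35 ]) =[-10,-10,  -  10, - 8, - 7,-6 , - 2.37, - 9/5, 0,3/2 , 3.38,7,9.35]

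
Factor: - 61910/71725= - 2^1*5^(-1)*19^(-1 ) *41^1=- 82/95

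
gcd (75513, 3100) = 1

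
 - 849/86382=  - 1+28511/28794 = - 0.01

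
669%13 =6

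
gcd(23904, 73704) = 1992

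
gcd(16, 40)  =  8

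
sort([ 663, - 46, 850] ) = [ - 46 , 663, 850]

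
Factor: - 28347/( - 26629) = 33/31 =3^1* 11^1*31^( -1 ) 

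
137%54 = 29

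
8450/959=8450/959 = 8.81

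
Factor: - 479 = - 479^1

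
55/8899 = 5/809 = 0.01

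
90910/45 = 2020 + 2/9 = 2020.22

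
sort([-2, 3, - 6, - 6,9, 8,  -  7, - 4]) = [- 7,-6,- 6, - 4,-2,3, 8, 9]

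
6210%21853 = 6210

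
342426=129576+212850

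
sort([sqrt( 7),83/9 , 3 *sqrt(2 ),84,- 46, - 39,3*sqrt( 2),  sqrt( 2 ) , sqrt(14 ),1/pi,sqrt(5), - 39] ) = [ - 46, -39,-39, 1/pi,sqrt( 2), sqrt( 5 ) , sqrt(7),sqrt( 14),3 * sqrt(2),  3*sqrt( 2) , 83/9,  84 ]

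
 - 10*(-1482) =14820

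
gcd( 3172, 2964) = 52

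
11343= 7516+3827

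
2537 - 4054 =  -1517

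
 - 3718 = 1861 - 5579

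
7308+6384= 13692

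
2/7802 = 1/3901 = 0.00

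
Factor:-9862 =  - 2^1*4931^1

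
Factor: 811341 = 3^2*90149^1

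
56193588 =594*94602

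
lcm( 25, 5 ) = 25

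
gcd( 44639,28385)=7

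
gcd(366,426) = 6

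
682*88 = 60016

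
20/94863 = 20/94863 = 0.00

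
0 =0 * 6363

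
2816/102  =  1408/51= 27.61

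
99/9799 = 99/9799= 0.01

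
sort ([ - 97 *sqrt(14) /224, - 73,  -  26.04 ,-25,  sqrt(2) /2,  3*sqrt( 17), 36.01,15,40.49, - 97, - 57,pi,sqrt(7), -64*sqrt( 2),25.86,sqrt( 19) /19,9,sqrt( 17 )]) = [ - 97, - 64 * sqrt( 2),-73, - 57, - 26.04, - 25, - 97 * sqrt( 14) /224,  sqrt(19 ) /19,sqrt( 2)/2,sqrt( 7 ),pi,  sqrt( 17 ), 9,3*sqrt ( 17 ), 15,25.86, 36.01, 40.49 ]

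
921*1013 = 932973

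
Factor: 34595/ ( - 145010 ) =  - 407/1706 = - 2^( - 1)* 11^1*37^1*853^(- 1 )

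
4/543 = 4/543 = 0.01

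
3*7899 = 23697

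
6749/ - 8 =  - 844 + 3/8= - 843.62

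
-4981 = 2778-7759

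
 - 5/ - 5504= 5/5504 = 0.00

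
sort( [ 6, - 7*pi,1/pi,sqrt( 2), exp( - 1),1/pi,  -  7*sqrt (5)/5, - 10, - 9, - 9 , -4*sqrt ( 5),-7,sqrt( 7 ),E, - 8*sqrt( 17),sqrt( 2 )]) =[ - 8 * sqrt ( 17), -7*pi,- 10 , - 9, -9,-4*sqrt(5), - 7,  -  7*sqrt (5)/5,1/pi,1/pi,  exp ( - 1),  sqrt(2),sqrt( 2),sqrt (7),E, 6]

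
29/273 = 29/273 = 0.11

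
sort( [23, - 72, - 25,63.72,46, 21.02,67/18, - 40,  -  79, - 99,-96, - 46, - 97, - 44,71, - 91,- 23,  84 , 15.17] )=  [ - 99, - 97,  -  96,- 91, - 79, - 72, - 46, - 44,-40,  -  25,-23,67/18,15.17,21.02,23,46,63.72, 71, 84 ] 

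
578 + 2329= 2907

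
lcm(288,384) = 1152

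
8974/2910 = 4487/1455 = 3.08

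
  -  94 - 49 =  - 143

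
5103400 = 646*7900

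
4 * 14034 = 56136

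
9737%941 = 327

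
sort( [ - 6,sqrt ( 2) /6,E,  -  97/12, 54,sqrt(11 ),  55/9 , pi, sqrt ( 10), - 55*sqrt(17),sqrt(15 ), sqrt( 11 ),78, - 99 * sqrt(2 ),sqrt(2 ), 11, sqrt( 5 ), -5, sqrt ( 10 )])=[ - 55*sqrt(17 ), - 99*sqrt( 2 ), - 97/12, - 6 , - 5,sqrt(2 ) /6,sqrt( 2 ),sqrt(5 ),E, pi,sqrt(10 ),sqrt(10 ),sqrt(11),sqrt(11),sqrt(15 ),55/9,11, 54, 78 ] 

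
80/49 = 1+31/49= 1.63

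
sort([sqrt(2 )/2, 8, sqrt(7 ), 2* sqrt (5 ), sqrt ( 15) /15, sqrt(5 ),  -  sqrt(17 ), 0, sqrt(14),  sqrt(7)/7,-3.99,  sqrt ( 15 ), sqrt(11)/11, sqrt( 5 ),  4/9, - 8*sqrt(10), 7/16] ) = [ - 8*sqrt( 10 ), - sqrt( 17),  -  3.99, 0, sqrt(15 )/15, sqrt(11) /11, sqrt ( 7)/7, 7/16, 4/9, sqrt(2)/2,sqrt(5 ),sqrt(5 ),sqrt( 7),sqrt(14), sqrt(15 ), 2*sqrt(5),8] 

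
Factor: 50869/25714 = 2^( - 1 ) * 7^1* 13^1 *23^( - 1) = 91/46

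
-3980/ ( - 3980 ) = 1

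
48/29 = 1+19/29= 1.66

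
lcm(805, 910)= 20930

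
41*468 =19188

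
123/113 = 1 + 10/113  =  1.09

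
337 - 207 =130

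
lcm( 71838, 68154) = 2658006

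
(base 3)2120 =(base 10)69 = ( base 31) 27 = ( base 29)2b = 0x45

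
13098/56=233 + 25/28  =  233.89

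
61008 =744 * 82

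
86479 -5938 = 80541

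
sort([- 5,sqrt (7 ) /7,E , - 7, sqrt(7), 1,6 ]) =[ - 7, - 5,sqrt(7) /7,  1,sqrt( 7),E , 6]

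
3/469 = 3/469 = 0.01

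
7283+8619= 15902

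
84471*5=422355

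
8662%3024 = 2614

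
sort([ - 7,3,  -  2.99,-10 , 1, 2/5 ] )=[-10, - 7, - 2.99, 2/5, 1, 3]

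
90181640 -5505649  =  84675991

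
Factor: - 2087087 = -53^2*743^1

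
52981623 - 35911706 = 17069917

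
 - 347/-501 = 347/501 = 0.69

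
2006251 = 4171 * 481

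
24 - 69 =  - 45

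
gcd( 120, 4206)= 6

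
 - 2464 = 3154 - 5618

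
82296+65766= 148062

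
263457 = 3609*73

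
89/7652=89/7652 = 0.01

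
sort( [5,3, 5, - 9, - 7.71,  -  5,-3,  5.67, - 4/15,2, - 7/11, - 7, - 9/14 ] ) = [ - 9, - 7.71, - 7 , - 5, - 3, - 9/14, - 7/11, - 4/15,2, 3, 5,5, 5.67]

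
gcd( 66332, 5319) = 1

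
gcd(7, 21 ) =7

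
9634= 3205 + 6429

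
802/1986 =401/993 = 0.40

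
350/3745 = 10/107 =0.09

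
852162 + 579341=1431503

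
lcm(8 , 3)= 24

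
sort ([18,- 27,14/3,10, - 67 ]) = [ - 67, - 27,  14/3,10,18]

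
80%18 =8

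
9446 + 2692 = 12138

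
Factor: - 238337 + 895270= 656933  =  353^1*1861^1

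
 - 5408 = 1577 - 6985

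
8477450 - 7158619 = 1318831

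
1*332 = 332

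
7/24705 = 7/24705 = 0.00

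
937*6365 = 5964005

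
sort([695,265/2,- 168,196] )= [ - 168,265/2,196  ,  695 ]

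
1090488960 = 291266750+799222210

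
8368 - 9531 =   -  1163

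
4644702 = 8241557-3596855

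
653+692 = 1345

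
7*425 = 2975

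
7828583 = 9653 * 811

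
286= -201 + 487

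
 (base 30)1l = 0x33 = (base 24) 23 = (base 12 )43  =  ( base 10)51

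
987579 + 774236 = 1761815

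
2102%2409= 2102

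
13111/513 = 13111/513 = 25.56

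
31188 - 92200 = -61012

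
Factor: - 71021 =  - 29^1*31^1*79^1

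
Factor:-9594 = - 2^1*3^2*13^1*41^1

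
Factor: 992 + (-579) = 7^1*59^1 = 413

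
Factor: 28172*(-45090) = - 1270275480 = -  2^3*3^3*5^1*167^1*7043^1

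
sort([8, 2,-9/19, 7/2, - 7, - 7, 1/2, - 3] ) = [ - 7, - 7, - 3, - 9/19, 1/2, 2, 7/2, 8]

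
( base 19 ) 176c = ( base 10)9512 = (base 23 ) HMD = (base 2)10010100101000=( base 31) 9rq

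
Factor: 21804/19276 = 3^1 * 23^1*61^( -1)  =  69/61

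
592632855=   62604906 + 530027949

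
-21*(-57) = 1197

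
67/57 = 67/57 = 1.18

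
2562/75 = 34 + 4/25  =  34.16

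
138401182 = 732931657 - 594530475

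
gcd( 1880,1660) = 20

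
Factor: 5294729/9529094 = 2^ (  -  1) *11^1 * 163^1* 2953^1 * 4764547^( - 1)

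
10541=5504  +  5037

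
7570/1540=4 +141/154=4.92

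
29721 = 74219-44498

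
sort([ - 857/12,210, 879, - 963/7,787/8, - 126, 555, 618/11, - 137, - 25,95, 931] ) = [ - 963/7  , - 137,  -  126, - 857/12,- 25,618/11, 95, 787/8, 210,  555,879,931 ] 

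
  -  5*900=  -  4500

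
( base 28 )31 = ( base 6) 221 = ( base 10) 85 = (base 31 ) 2N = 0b1010101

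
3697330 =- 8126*( - 455)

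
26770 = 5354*5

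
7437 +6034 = 13471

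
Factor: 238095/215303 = 585/529 =3^2 *5^1*13^1*23^( - 2) 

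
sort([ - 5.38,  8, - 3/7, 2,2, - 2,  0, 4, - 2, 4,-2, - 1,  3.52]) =[  -  5.38, - 2, - 2,-2,-1,-3/7, 0  ,  2 , 2, 3.52, 4 , 4, 8] 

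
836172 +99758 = 935930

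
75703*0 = 0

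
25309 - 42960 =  - 17651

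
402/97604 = 201/48802 = 0.00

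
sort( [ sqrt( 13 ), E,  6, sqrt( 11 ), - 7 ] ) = [ - 7,E, sqrt(11 ), sqrt( 13),6 ]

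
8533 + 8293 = 16826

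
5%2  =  1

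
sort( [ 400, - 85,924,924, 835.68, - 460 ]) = [ - 460, - 85,400, 835.68, 924, 924 ] 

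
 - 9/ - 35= 9/35 = 0.26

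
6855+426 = 7281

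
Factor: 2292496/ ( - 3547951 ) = -2^4*11^( -1 ) * 17^( - 1)*18973^( - 1) * 143281^1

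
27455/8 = 27455/8 = 3431.88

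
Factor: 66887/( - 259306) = -2^( - 1 ) * 211^1 * 409^( - 1) = - 211/818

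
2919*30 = 87570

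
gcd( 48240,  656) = 16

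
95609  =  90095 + 5514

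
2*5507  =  11014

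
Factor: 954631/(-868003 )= - 17^( - 1)*787^1*1213^1*51059^( - 1)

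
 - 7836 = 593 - 8429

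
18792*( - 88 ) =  - 1653696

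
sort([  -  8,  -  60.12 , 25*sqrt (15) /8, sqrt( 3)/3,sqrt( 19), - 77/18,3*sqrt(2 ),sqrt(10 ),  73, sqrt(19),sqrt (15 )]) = [ - 60.12, - 8, - 77/18,  sqrt( 3)/3,sqrt(  10), sqrt( 15),3*sqrt(2), sqrt(19 ),  sqrt( 19),25*sqrt( 15 ) /8,73 ]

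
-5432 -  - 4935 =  - 497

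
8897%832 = 577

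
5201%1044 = 1025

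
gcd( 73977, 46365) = 3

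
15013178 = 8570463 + 6442715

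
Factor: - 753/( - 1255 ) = 3^1*5^(  -  1) = 3/5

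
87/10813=87/10813 = 0.01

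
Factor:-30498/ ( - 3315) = 46/5= 2^1*5^(  -  1 )*23^1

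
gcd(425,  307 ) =1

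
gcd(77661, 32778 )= 9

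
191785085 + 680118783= 871903868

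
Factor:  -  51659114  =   - 2^1*13^1*1986889^1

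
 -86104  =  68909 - 155013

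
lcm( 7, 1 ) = 7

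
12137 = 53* 229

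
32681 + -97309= - 64628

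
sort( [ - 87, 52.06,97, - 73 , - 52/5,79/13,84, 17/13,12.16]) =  [ - 87, -73, - 52/5,17/13,79/13, 12.16, 52.06,  84 , 97]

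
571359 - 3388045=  - 2816686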